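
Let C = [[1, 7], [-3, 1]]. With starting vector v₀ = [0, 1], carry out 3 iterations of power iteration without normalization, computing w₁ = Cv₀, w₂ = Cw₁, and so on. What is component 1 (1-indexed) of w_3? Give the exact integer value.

-126

w1 = Cv₀ = (1·0 + 7·1; (-3)·0 + 1·1) = (7, 1)
w2 = Cw1 = (1·7 + 7·1; (-3)·7 + 1·1) = (14, -20)
w3 = Cw2 = (-126, -62)
The requested component of w3 is -126.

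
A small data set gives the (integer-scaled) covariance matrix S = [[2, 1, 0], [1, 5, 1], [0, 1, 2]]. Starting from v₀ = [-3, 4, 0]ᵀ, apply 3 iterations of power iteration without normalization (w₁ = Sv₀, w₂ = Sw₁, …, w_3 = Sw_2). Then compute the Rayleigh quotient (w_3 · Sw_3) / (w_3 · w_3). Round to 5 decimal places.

λ ≈ 5.55583

w1 = Sv₀ = (2·(-3) + 1·4 + 0·0; 1·(-3) + 5·4 + 1·0; 0·(-3) + 1·4 + 2·0) = (-2, 17, 4)
w2 = Sw1 = (2·(-2) + 1·17 + 0·4; 1·(-2) + 5·17 + 1·4; 0·(-2) + 1·17 + 2·4) = (13, 87, 25)
w3 = Sw2 = (113, 473, 137)
Sw3 = (699, 2615, 747)
w3·Sw3 = 113·699 + 473·2615 + 137·747 = 1418221; w3·w3 = 113·113 + 473·473 + 137·137 = 255267
λ ≈ 1418221/255267 = 5.55583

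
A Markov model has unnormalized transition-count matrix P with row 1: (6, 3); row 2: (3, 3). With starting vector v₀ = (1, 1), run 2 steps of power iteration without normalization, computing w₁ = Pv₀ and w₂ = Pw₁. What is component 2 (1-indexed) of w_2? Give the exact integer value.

45

w1 = Pv₀ = (9, 6)
w2 = Pw1 = (72, 45)
The requested component of w2 is 45.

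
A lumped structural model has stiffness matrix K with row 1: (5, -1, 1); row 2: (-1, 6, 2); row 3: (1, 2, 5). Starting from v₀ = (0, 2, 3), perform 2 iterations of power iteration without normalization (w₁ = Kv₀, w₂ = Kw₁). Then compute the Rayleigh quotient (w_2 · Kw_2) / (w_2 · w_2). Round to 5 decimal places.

w1 = Kv₀ = (5·0 + (-1)·2 + 1·3; (-1)·0 + 6·2 + 2·3; 1·0 + 2·2 + 5·3) = (1, 18, 19)
w2 = Kw1 = (5·1 + (-1)·18 + 1·19; (-1)·1 + 6·18 + 2·19; 1·1 + 2·18 + 5·19) = (6, 145, 132)
Kw2 = (17, 1128, 956)
w2·Kw2 = 6·17 + 145·1128 + 132·956 = 289854; w2·w2 = 6·6 + 145·145 + 132·132 = 38485
λ ≈ 289854/38485 = 7.53161

λ ≈ 7.53161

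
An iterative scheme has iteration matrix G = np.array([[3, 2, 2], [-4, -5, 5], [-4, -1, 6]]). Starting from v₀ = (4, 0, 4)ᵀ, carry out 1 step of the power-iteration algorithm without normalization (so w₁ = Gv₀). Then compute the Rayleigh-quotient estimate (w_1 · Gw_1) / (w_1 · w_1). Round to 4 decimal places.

λ ≈ 2.4000

w1 = Gv₀ = (3·4 + 2·0 + 2·4; (-4)·4 + (-5)·0 + 5·4; (-4)·4 + (-1)·0 + 6·4) = (20, 4, 8)
Gw1 = (84, -60, -36)
w1·Gw1 = 20·84 + 4·(-60) + 8·(-36) = 1152; w1·w1 = 20·20 + 4·4 + 8·8 = 480
λ ≈ 1152/480 = 2.4000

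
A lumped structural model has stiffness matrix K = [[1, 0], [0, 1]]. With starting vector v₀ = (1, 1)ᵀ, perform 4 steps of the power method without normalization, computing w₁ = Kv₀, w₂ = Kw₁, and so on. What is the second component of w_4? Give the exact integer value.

w1 = Kv₀ = (1, 1)
w2 = Kw1 = (1, 1)
w3 = Kw2 = (1, 1)
w4 = Kw3 = (1, 1)
The requested component of w4 is 1.

1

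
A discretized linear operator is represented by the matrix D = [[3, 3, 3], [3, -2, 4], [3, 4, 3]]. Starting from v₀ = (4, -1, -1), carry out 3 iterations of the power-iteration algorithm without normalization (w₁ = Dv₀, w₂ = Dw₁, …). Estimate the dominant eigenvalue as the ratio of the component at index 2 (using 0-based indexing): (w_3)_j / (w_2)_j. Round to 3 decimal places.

6.575

w1 = Dv₀ = (3·4 + 3·(-1) + 3·(-1); 3·4 + (-2)·(-1) + 4·(-1); 3·4 + 4·(-1) + 3·(-1)) = (6, 10, 5)
w2 = Dw1 = (3·6 + 3·10 + 3·5; 3·6 + (-2)·10 + 4·5; 3·6 + 4·10 + 3·5) = (63, 18, 73)
w3 = Dw2 = (462, 445, 480)
Ratio at component: 480 / 73 = 6.575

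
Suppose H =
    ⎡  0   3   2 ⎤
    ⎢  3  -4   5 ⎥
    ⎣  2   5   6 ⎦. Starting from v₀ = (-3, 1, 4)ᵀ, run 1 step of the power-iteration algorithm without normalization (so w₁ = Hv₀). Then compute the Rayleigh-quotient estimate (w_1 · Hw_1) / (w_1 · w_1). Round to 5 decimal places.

λ ≈ 8.67239

w1 = Hv₀ = (0·(-3) + 3·1 + 2·4; 3·(-3) + (-4)·1 + 5·4; 2·(-3) + 5·1 + 6·4) = (11, 7, 23)
Hw1 = (67, 120, 195)
w1·Hw1 = 11·67 + 7·120 + 23·195 = 6062; w1·w1 = 11·11 + 7·7 + 23·23 = 699
λ ≈ 6062/699 = 8.67239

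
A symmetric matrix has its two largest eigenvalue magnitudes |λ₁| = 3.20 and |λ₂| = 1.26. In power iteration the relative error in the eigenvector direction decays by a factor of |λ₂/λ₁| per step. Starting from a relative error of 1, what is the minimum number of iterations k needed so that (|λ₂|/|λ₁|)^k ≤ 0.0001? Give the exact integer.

|λ₂/λ₁| = 1.26/3.20 = 0.39375
Need k ≥ ln(0.0001) / ln(0.39375) = -9.2103 / -0.9320 ≈ 9.882
Smallest integer k satisfying the bound: 10

10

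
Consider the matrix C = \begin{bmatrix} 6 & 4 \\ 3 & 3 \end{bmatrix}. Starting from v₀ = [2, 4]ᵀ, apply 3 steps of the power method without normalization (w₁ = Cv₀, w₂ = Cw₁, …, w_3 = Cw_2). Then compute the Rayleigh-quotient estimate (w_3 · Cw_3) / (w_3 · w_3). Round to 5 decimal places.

w1 = Cv₀ = (6·2 + 4·4; 3·2 + 3·4) = (28, 18)
w2 = Cw1 = (6·28 + 4·18; 3·28 + 3·18) = (240, 138)
w3 = Cw2 = (1992, 1134)
Cw3 = (16488, 9378)
w3·Cw3 = 1992·16488 + 1134·9378 = 43478748; w3·w3 = 1992·1992 + 1134·1134 = 5254020
λ ≈ 43478748/5254020 = 8.27533

λ ≈ 8.27533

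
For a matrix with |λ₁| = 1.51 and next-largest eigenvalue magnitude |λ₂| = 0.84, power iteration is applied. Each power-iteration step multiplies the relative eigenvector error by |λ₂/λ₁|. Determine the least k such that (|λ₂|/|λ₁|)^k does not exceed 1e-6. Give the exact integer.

|λ₂/λ₁| = 0.84/1.51 = 0.55629
Need k ≥ ln(1e-6) / ln(0.55629) = -13.8155 / -0.5865 ≈ 23.557
Smallest integer k satisfying the bound: 24

24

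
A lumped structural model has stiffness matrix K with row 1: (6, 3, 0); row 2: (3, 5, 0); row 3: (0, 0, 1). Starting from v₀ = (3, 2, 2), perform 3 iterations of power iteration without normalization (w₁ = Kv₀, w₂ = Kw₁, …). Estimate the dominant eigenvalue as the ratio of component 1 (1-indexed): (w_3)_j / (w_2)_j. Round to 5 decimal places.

8.49254

w1 = Kv₀ = (6·3 + 3·2 + 0·2; 3·3 + 5·2 + 0·2; 0·3 + 0·2 + 1·2) = (24, 19, 2)
w2 = Kw1 = (6·24 + 3·19 + 0·2; 3·24 + 5·19 + 0·2; 0·24 + 0·19 + 1·2) = (201, 167, 2)
w3 = Kw2 = (1707, 1438, 2)
Ratio at component: 1707 / 201 = 8.49254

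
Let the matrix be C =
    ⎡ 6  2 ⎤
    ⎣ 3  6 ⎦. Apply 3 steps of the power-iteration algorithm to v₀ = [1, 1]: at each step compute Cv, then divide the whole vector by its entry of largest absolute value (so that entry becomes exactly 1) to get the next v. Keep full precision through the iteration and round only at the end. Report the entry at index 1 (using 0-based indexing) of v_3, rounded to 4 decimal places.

1.0000

Cv0 = (8.00000, 9.00000); divide by 9.00000 → v1 = (0.88889, 1.00000)
Cv1 = (7.33333, 8.66667); divide by 8.66667 → v2 = (0.84615, 1.00000)
Cv2 = (7.07692, 8.53846); divide by 8.53846 → v3 = (0.82883, 1.00000)
Requested entry of v3: 666/666 = 1.0000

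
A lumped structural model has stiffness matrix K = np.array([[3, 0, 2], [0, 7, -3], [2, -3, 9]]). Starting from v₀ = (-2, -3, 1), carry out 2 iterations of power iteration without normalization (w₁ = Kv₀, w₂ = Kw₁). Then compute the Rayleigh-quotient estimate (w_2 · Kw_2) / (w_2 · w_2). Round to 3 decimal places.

11.011

w1 = Kv₀ = (3·(-2) + 0·(-3) + 2·1; 0·(-2) + 7·(-3) + (-3)·1; 2·(-2) + (-3)·(-3) + 9·1) = (-4, -24, 14)
w2 = Kw1 = (3·(-4) + 0·(-24) + 2·14; 0·(-4) + 7·(-24) + (-3)·14; 2·(-4) + (-3)·(-24) + 9·14) = (16, -210, 190)
Kw2 = (428, -2040, 2372)
w2·Kw2 = 16·428 + (-210)·(-2040) + 190·2372 = 885928; w2·w2 = 16·16 + (-210)·(-210) + 190·190 = 80456
λ ≈ 885928/80456 = 11.011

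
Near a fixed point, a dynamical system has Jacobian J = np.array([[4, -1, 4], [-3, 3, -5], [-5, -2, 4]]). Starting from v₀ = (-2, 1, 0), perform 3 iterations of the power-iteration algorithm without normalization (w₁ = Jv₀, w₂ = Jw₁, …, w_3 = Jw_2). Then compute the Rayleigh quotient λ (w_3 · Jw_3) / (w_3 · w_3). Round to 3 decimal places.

7.098

w1 = Jv₀ = (-9, 9, 8)
w2 = Jw1 = (-13, 14, 59)
w3 = Jw2 = (170, -214, 273)
Jw3 = (1986, -2517, 670)
w3·Jw3 = 170·1986 + (-214)·(-2517) + 273·670 = 1059168; w3·w3 = 170·170 + (-214)·(-214) + 273·273 = 149225
λ ≈ 1059168/149225 = 7.098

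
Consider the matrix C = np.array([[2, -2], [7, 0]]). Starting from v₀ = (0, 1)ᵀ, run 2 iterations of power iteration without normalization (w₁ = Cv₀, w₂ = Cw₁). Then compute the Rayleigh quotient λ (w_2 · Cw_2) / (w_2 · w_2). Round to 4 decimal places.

1.4717

w1 = Cv₀ = (-2, 0)
w2 = Cw1 = (-4, -14)
Cw2 = (20, -28)
w2·Cw2 = (-4)·20 + (-14)·(-28) = 312; w2·w2 = (-4)·(-4) + (-14)·(-14) = 212
λ ≈ 312/212 = 1.4717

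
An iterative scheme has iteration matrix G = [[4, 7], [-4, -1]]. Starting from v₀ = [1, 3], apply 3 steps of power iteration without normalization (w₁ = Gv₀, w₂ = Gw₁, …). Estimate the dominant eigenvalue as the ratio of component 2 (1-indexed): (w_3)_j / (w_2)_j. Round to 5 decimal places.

w1 = Gv₀ = (25, -7)
w2 = Gw1 = (51, -93)
w3 = Gw2 = (-447, -111)
Ratio at component: -111 / -93 = 1.19355

1.19355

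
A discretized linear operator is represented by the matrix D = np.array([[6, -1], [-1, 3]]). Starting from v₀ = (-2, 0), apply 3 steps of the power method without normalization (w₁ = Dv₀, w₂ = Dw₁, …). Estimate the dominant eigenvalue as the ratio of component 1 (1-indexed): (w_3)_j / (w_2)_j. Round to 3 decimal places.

w1 = Dv₀ = (-12, 2)
w2 = Dw1 = (-74, 18)
w3 = Dw2 = (-462, 128)
Ratio at component: -462 / -74 = 6.243

λ ≈ 6.243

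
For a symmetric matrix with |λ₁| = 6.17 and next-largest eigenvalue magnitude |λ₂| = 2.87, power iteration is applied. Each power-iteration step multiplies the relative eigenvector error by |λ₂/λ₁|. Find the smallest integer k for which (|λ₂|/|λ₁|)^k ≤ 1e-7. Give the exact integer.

|λ₂/λ₁| = 2.87/6.17 = 0.46515
Need k ≥ ln(1e-7) / ln(0.46515) = -16.1181 / -0.7654 ≈ 21.059
Smallest integer k satisfying the bound: 22

22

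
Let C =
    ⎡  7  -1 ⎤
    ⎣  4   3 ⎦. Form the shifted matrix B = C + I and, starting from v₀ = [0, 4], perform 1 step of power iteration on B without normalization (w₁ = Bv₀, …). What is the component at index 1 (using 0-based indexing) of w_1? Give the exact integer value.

16

B = C + I has rows (8, -1); (4, 4)
w1 = Bv₀ = (8·0 + (-1)·4; 4·0 + 4·4) = (-4, 16)
Requested component of w1: 16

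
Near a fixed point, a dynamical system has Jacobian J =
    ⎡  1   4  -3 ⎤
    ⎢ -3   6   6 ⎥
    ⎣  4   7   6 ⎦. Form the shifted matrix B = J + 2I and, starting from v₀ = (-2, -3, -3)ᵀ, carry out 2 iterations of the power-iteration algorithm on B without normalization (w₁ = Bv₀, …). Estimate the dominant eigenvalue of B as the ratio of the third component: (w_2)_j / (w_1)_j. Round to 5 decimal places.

13.43396

B = J + 2I has rows (3, 4, -3); (-3, 8, 6); (4, 7, 8)
w1 = Bv₀ = (3·(-2) + 4·(-3) + (-3)·(-3); (-3)·(-2) + 8·(-3) + 6·(-3); 4·(-2) + 7·(-3) + 8·(-3)) = (-9, -36, -53)
w2 = Bw1 = (3·(-9) + 4·(-36) + (-3)·(-53); (-3)·(-9) + 8·(-36) + 6·(-53); 4·(-9) + 7·(-36) + 8·(-53)) = (-12, -579, -712)
Ratio: -712/-53 = 13.43396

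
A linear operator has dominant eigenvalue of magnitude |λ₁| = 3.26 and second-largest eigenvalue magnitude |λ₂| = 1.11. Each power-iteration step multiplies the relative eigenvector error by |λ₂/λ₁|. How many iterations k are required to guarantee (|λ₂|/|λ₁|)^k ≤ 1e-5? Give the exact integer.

11

|λ₂/λ₁| = 1.11/3.26 = 0.34049
Need k ≥ ln(1e-5) / ln(0.34049) = -11.5129 / -1.0774 ≈ 10.686
Smallest integer k satisfying the bound: 11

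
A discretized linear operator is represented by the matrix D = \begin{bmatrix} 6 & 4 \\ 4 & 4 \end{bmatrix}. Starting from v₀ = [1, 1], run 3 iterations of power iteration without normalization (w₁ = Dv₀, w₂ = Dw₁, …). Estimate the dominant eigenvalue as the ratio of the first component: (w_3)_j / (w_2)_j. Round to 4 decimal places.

w1 = Dv₀ = (10, 8)
w2 = Dw1 = (92, 72)
w3 = Dw2 = (840, 656)
Ratio at component: 840 / 92 = 9.1304

9.1304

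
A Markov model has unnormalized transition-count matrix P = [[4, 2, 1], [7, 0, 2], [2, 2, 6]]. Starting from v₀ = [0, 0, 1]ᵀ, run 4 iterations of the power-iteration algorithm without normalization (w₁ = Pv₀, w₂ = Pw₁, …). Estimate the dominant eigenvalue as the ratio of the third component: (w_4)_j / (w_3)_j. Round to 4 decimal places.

λ ≈ 8.0000

w1 = Pv₀ = (4·0 + 2·0 + 1·1; 7·0 + 0·0 + 2·1; 2·0 + 2·0 + 6·1) = (1, 2, 6)
w2 = Pw1 = (4·1 + 2·2 + 1·6; 7·1 + 0·2 + 2·6; 2·1 + 2·2 + 6·6) = (14, 19, 42)
w3 = Pw2 = (136, 182, 318)
w4 = Pw3 = (1226, 1588, 2544)
Ratio at component: 2544 / 318 = 8.0000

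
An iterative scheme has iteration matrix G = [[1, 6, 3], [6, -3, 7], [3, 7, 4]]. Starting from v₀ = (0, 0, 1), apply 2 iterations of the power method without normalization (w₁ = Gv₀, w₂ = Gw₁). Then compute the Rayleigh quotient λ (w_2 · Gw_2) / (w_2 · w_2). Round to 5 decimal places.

w1 = Gv₀ = (3, 7, 4)
w2 = Gw1 = (57, 25, 74)
Gw2 = (429, 785, 642)
w2·Gw2 = 57·429 + 25·785 + 74·642 = 91586; w2·w2 = 57·57 + 25·25 + 74·74 = 9350
λ ≈ 91586/9350 = 9.79529

9.79529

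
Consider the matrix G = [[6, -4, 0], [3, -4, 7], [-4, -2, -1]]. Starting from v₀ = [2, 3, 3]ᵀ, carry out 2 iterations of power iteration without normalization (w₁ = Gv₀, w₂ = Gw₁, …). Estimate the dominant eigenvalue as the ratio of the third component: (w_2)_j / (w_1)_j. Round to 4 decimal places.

0.7647

w1 = Gv₀ = (0, 15, -17)
w2 = Gw1 = (-60, -179, -13)
Ratio at component: -13 / -17 = 0.7647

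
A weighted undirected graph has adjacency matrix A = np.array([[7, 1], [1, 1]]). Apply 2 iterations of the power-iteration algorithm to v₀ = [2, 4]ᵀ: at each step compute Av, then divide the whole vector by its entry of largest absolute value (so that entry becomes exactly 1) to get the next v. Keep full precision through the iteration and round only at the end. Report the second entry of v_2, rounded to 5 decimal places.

Av0 = (18.000000, 6.000000); divide by 18.000000 → v1 = (1.000000, 0.333333)
Av1 = (7.333333, 1.333333); divide by 7.333333 → v2 = (1.000000, 0.181818)
Requested entry of v2: 24/132 = 0.18182

0.18182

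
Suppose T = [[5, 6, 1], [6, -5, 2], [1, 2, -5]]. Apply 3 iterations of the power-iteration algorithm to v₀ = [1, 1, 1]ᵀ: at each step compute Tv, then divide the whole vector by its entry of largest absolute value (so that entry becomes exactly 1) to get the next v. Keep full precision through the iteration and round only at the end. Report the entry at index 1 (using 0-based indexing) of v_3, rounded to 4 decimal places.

0.3402

Tv0 = (12.00000, 3.00000, -2.00000); divide by 12.00000 → v1 = (1.00000, 0.25000, -0.16667)
Tv1 = (6.33333, 4.41667, 2.33333); divide by 6.33333 → v2 = (1.00000, 0.69737, 0.36842)
Tv2 = (9.55263, 3.25000, 0.55263); divide by 9.55263 → v3 = (1.00000, 0.34022, 0.05785)
Requested entry of v3: 247/726 = 0.3402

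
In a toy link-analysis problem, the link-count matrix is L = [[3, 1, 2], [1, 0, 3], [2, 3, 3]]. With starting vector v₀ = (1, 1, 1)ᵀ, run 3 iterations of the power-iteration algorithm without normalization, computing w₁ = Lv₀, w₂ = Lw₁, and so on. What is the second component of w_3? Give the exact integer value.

w1 = Lv₀ = (6, 4, 8)
w2 = Lw1 = (38, 30, 48)
w3 = Lw2 = (240, 182, 310)
The requested component of w3 is 182.

182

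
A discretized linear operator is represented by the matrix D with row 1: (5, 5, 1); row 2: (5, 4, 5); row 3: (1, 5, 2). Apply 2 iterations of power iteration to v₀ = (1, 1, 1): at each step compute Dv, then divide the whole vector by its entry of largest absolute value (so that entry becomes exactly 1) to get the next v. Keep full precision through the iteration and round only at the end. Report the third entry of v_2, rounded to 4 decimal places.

0.6424

Dv0 = (11.00000, 14.00000, 8.00000); divide by 14.00000 → v1 = (0.78571, 1.00000, 0.57143)
Dv1 = (9.50000, 10.78571, 6.92857); divide by 10.78571 → v2 = (0.88079, 1.00000, 0.64238)
Requested entry of v2: 97/151 = 0.6424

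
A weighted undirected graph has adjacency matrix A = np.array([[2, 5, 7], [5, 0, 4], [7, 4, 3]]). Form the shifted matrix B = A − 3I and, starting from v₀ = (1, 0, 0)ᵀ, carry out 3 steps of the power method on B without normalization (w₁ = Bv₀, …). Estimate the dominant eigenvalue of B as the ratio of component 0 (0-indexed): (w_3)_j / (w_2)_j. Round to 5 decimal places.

0.74667

B = A − 3I has rows (-1, 5, 7); (5, -3, 4); (7, 4, 0)
w1 = Bv₀ = ((-1)·1 + 5·0 + 7·0; 5·1 + (-3)·0 + 4·0; 7·1 + 4·0 + 0·0) = (-1, 5, 7)
w2 = Bw1 = ((-1)·(-1) + 5·5 + 7·7; 5·(-1) + (-3)·5 + 4·7; 7·(-1) + 4·5 + 0·7) = (75, 8, 13)
w3 = Bw2 = (56, 403, 557)
Ratio: 56/75 = 0.74667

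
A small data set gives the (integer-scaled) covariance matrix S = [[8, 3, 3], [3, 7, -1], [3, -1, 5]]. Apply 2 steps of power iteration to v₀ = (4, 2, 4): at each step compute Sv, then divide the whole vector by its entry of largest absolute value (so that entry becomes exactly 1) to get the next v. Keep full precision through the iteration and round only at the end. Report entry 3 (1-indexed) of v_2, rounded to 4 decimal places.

0.5000

Sv0 = (50.00000, 22.00000, 30.00000); divide by 50.00000 → v1 = (1.00000, 0.44000, 0.60000)
Sv1 = (11.12000, 5.48000, 5.56000); divide by 11.12000 → v2 = (1.00000, 0.49281, 0.50000)
Requested entry of v2: 278/556 = 0.5000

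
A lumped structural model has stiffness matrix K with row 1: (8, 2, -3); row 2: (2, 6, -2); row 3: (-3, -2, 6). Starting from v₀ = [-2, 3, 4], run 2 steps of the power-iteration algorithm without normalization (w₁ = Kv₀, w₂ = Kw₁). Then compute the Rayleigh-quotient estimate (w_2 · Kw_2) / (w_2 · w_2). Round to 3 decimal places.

w1 = Kv₀ = (-22, 6, 24)
w2 = Kw1 = (-236, -56, 198)
Kw2 = (-2594, -1204, 2008)
w2·Kw2 = (-236)·(-2594) + (-56)·(-1204) + 198·2008 = 1077192; w2·w2 = (-236)·(-236) + (-56)·(-56) + 198·198 = 98036
λ ≈ 1077192/98036 = 10.988

10.988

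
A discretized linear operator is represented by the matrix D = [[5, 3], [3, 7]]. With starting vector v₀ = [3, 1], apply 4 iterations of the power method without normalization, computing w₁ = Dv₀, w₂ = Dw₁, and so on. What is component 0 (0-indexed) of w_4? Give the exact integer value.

w1 = Dv₀ = (5·3 + 3·1; 3·3 + 7·1) = (18, 16)
w2 = Dw1 = (5·18 + 3·16; 3·18 + 7·16) = (138, 166)
w3 = Dw2 = (1188, 1576)
w4 = Dw3 = (10668, 14596)
The requested component of w4 is 10668.

10668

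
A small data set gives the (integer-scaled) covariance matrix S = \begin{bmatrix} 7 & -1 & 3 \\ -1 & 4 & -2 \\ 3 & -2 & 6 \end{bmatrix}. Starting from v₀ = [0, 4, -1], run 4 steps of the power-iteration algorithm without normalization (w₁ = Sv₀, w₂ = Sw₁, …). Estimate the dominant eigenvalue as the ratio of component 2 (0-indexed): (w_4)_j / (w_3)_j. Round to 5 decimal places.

9.97765

w1 = Sv₀ = (7·0 + (-1)·4 + 3·(-1); (-1)·0 + 4·4 + (-2)·(-1); 3·0 + (-2)·4 + 6·(-1)) = (-7, 18, -14)
w2 = Sw1 = (7·(-7) + (-1)·18 + 3·(-14); (-1)·(-7) + 4·18 + (-2)·(-14); 3·(-7) + (-2)·18 + 6·(-14)) = (-109, 107, -141)
w3 = Sw2 = (-1293, 819, -1387)
w4 = Sw3 = (-14031, 7343, -13839)
Ratio at component: -13839 / -1387 = 9.97765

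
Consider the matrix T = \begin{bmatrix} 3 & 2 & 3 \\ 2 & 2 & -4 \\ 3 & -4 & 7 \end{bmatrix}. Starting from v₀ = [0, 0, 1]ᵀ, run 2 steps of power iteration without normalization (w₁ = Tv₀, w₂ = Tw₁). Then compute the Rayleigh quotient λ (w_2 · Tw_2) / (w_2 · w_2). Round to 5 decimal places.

λ ≈ 9.68980

w1 = Tv₀ = (3, -4, 7)
w2 = Tw1 = (22, -30, 74)
Tw2 = (228, -312, 704)
w2·Tw2 = 22·228 + (-30)·(-312) + 74·704 = 66472; w2·w2 = 22·22 + (-30)·(-30) + 74·74 = 6860
λ ≈ 66472/6860 = 9.68980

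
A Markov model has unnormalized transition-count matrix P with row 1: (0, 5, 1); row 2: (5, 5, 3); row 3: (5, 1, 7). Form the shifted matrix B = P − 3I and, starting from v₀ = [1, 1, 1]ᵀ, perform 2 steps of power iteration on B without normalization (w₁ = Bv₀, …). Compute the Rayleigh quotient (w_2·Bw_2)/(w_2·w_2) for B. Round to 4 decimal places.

B = P − 3I has rows (-3, 5, 1); (5, 2, 3); (5, 1, 4)
w1 = Bv₀ = (3, 10, 10)
w2 = Bw1 = (51, 65, 65)
Bw2 = (237, 580, 580)
w2·Bw2 = 87487; w2·w2 = 11051; μ ≈ 87487/11051 = 7.9167

μ ≈ 7.9167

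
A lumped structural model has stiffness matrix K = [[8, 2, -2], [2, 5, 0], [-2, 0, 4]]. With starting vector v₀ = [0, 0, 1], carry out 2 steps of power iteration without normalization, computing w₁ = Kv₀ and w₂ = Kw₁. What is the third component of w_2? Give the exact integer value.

w1 = Kv₀ = (8·0 + 2·0 + (-2)·1; 2·0 + 5·0 + 0·1; (-2)·0 + 0·0 + 4·1) = (-2, 0, 4)
w2 = Kw1 = (8·(-2) + 2·0 + (-2)·4; 2·(-2) + 5·0 + 0·4; (-2)·(-2) + 0·0 + 4·4) = (-24, -4, 20)
The requested component of w2 is 20.

20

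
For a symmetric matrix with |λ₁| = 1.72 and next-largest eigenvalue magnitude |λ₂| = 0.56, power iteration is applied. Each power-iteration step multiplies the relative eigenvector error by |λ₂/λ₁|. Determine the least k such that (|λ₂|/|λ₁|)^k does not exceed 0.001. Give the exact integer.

|λ₂/λ₁| = 0.56/1.72 = 0.32558
Need k ≥ ln(0.001) / ln(0.32558) = -6.9078 / -1.1221 ≈ 6.156
Smallest integer k satisfying the bound: 7

7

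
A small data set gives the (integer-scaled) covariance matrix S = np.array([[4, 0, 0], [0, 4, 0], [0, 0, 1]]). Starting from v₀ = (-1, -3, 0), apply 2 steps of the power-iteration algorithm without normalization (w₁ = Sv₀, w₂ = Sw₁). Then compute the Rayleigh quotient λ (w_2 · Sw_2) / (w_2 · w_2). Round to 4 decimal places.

λ ≈ 4.0000

w1 = Sv₀ = (-4, -12, 0)
w2 = Sw1 = (-16, -48, 0)
Sw2 = (-64, -192, 0)
w2·Sw2 = (-16)·(-64) + (-48)·(-192) + 0·0 = 10240; w2·w2 = (-16)·(-16) + (-48)·(-48) + 0·0 = 2560
λ ≈ 10240/2560 = 4.0000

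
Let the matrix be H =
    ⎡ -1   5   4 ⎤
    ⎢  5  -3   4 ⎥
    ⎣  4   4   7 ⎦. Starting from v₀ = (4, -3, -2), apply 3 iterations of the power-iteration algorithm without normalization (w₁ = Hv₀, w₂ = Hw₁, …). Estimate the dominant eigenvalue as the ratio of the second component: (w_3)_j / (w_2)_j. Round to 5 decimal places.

w1 = Hv₀ = ((-1)·4 + 5·(-3) + 4·(-2); 5·4 + (-3)·(-3) + 4·(-2); 4·4 + 4·(-3) + 7·(-2)) = (-27, 21, -10)
w2 = Hw1 = ((-1)·(-27) + 5·21 + 4·(-10); 5·(-27) + (-3)·21 + 4·(-10); 4·(-27) + 4·21 + 7·(-10)) = (92, -238, -94)
w3 = Hw2 = (-1658, 798, -1242)
Ratio at component: 798 / -238 = -3.35294

-3.35294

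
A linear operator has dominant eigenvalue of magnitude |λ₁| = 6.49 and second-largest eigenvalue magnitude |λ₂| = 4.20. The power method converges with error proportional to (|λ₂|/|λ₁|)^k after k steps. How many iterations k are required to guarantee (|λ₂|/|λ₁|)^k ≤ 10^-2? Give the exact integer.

11

|λ₂/λ₁| = 4.20/6.49 = 0.64715
Need k ≥ ln(10^-2) / ln(0.64715) = -4.6052 / -0.4352 ≈ 10.582
Smallest integer k satisfying the bound: 11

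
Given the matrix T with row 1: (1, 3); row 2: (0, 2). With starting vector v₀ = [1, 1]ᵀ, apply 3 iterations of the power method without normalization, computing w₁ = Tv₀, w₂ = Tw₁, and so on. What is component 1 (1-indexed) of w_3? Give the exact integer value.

22

w1 = Tv₀ = (4, 2)
w2 = Tw1 = (10, 4)
w3 = Tw2 = (22, 8)
The requested component of w3 is 22.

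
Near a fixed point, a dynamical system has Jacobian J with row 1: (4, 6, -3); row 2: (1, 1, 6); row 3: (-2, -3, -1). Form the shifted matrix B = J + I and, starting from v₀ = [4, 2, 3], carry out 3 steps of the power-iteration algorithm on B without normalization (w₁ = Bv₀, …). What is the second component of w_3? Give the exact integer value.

-449

B = J + I has rows (5, 6, -3); (1, 2, 6); (-2, -3, 0)
w1 = Bv₀ = (23, 26, -14)
w2 = Bw1 = (313, -9, -124)
w3 = Bw2 = (1883, -449, -599)
Requested component of w3: -449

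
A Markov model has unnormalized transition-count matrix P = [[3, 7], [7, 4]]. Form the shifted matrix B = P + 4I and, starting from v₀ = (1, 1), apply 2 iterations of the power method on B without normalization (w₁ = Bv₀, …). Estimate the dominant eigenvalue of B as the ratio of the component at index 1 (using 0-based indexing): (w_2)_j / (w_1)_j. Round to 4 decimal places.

14.5333

B = P + 4I has rows (7, 7); (7, 8)
w1 = Bv₀ = (7·1 + 7·1; 7·1 + 8·1) = (14, 15)
w2 = Bw1 = (7·14 + 7·15; 7·14 + 8·15) = (203, 218)
Ratio: 218/15 = 14.5333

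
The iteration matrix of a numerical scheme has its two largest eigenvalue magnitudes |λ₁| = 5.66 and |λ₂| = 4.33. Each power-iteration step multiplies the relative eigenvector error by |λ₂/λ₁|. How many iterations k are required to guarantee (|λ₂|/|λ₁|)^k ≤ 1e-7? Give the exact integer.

|λ₂/λ₁| = 4.33/5.66 = 0.76502
Need k ≥ ln(1e-7) / ln(0.76502) = -16.1181 / -0.2679 ≈ 60.174
Smallest integer k satisfying the bound: 61

61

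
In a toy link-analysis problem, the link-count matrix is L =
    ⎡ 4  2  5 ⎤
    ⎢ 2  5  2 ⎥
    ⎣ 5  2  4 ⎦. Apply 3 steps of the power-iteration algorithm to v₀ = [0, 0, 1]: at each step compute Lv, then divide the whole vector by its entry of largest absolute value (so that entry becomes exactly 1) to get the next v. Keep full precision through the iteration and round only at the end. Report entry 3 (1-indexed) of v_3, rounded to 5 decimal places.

Lv0 = (5.000000, 2.000000, 4.000000); divide by 5.000000 → v1 = (1.000000, 0.400000, 0.800000)
Lv1 = (8.800000, 5.600000, 9.000000); divide by 9.000000 → v2 = (0.977778, 0.622222, 1.000000)
Lv2 = (10.155556, 7.066667, 10.133333); divide by 10.155556 → v3 = (1.000000, 0.695842, 0.997812)
Requested entry of v3: 456/457 = 0.99781

0.99781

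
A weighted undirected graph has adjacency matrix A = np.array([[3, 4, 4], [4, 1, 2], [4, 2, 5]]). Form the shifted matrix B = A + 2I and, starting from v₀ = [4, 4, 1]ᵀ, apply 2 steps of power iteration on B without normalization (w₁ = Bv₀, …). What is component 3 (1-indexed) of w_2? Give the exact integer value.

437

B = A + 2I has rows (5, 4, 4); (4, 3, 2); (4, 2, 7)
w1 = Bv₀ = (5·4 + 4·4 + 4·1; 4·4 + 3·4 + 2·1; 4·4 + 2·4 + 7·1) = (40, 30, 31)
w2 = Bw1 = (5·40 + 4·30 + 4·31; 4·40 + 3·30 + 2·31; 4·40 + 2·30 + 7·31) = (444, 312, 437)
Requested component of w2: 437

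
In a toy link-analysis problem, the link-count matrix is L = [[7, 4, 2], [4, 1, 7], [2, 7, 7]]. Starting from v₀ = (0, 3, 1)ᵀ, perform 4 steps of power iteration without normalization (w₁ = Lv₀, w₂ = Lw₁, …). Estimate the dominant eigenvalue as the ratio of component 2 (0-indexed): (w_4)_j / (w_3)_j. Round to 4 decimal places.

λ ≈ 13.4626

w1 = Lv₀ = (7·0 + 4·3 + 2·1; 4·0 + 1·3 + 7·1; 2·0 + 7·3 + 7·1) = (14, 10, 28)
w2 = Lw1 = (7·14 + 4·10 + 2·28; 4·14 + 1·10 + 7·28; 2·14 + 7·10 + 7·28) = (194, 262, 294)
w3 = Lw2 = (2994, 3096, 4280)
w4 = Lw3 = (41902, 45032, 57620)
Ratio at component: 57620 / 4280 = 13.4626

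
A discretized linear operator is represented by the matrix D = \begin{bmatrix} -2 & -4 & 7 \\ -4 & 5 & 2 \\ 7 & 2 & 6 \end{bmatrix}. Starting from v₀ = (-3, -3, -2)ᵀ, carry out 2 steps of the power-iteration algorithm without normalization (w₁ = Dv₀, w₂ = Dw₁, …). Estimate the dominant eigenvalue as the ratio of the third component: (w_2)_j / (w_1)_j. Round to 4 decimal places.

5.6410

w1 = Dv₀ = ((-2)·(-3) + (-4)·(-3) + 7·(-2); (-4)·(-3) + 5·(-3) + 2·(-2); 7·(-3) + 2·(-3) + 6·(-2)) = (4, -7, -39)
w2 = Dw1 = ((-2)·4 + (-4)·(-7) + 7·(-39); (-4)·4 + 5·(-7) + 2·(-39); 7·4 + 2·(-7) + 6·(-39)) = (-253, -129, -220)
Ratio at component: -220 / -39 = 5.6410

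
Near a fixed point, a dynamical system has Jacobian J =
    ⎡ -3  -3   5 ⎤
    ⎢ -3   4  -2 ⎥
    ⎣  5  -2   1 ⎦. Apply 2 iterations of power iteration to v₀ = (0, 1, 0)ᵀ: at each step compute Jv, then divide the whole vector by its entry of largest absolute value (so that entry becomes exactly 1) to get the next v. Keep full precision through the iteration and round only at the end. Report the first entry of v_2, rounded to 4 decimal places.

-0.4483

Jv0 = (-3.00000, 4.00000, -2.00000); divide by 4.00000 → v1 = (-0.75000, 1.00000, -0.50000)
Jv1 = (-3.25000, 7.25000, -6.25000); divide by 7.25000 → v2 = (-0.44828, 1.00000, -0.86207)
Requested entry of v2: -13/29 = -0.4483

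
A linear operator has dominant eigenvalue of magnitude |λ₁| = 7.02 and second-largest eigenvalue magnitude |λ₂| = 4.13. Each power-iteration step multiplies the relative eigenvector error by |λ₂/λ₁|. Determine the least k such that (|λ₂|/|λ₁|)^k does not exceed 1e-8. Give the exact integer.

35

|λ₂/λ₁| = 4.13/7.02 = 0.58832
Need k ≥ ln(1e-8) / ln(0.58832) = -18.4207 / -0.5305 ≈ 34.724
Smallest integer k satisfying the bound: 35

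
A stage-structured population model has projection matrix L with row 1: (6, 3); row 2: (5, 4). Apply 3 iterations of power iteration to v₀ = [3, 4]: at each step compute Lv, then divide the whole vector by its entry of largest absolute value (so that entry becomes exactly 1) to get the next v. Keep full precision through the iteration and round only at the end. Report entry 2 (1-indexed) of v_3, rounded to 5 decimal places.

1.00000

Lv0 = (30.000000, 31.000000); divide by 31.000000 → v1 = (0.967742, 1.000000)
Lv1 = (8.806452, 8.838710); divide by 8.838710 → v2 = (0.996350, 1.000000)
Lv2 = (8.978102, 8.981752); divide by 8.981752 → v3 = (0.999594, 1.000000)
Requested entry of v3: 2461/2461 = 1.00000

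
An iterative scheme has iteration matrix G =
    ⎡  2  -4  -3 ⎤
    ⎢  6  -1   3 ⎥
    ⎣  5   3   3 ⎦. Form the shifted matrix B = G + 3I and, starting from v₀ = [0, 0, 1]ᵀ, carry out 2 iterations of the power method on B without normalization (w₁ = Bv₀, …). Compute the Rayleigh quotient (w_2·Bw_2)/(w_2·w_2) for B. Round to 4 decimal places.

B = G + 3I has rows (5, -4, -3); (6, 2, 3); (5, 3, 6)
w1 = Bv₀ = (5·0 + (-4)·0 + (-3)·1; 6·0 + 2·0 + 3·1; 5·0 + 3·0 + 6·1) = (-3, 3, 6)
w2 = Bw1 = (5·(-3) + (-4)·3 + (-3)·6; 6·(-3) + 2·3 + 3·6; 5·(-3) + 3·3 + 6·6) = (-45, 6, 30)
Bw2 = (-339, -168, -27)
w2·Bw2 = 13437; w2·w2 = 2961; μ ≈ 13437/2961 = 4.5380

4.5380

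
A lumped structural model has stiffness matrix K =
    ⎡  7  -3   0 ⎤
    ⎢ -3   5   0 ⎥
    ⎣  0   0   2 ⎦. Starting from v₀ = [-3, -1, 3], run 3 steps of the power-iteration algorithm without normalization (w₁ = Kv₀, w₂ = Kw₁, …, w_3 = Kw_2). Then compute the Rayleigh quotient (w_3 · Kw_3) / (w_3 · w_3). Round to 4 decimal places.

9.1495

w1 = Kv₀ = (-18, 4, 6)
w2 = Kw1 = (-138, 74, 12)
w3 = Kw2 = (-1188, 784, 24)
Kw3 = (-10668, 7484, 48)
w3·Kw3 = (-1188)·(-10668) + 784·7484 + 24·48 = 18542192; w3·w3 = (-1188)·(-1188) + 784·784 + 24·24 = 2026576
λ ≈ 18542192/2026576 = 9.1495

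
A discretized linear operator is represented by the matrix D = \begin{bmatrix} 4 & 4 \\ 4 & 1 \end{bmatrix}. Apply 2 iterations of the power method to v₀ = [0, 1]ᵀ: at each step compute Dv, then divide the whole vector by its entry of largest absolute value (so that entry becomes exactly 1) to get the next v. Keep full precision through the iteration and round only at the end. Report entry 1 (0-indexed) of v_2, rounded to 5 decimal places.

Dv0 = (4.000000, 1.000000); divide by 4.000000 → v1 = (1.000000, 0.250000)
Dv1 = (5.000000, 4.250000); divide by 5.000000 → v2 = (1.000000, 0.850000)
Requested entry of v2: 17/20 = 0.85000

0.85000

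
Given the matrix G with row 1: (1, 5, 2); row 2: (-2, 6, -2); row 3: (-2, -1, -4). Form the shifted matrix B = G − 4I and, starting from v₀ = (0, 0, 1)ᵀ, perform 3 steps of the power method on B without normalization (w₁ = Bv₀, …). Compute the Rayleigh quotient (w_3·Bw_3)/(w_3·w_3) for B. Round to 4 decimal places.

-6.9931

B = G − 4I has rows (-3, 5, 2); (-2, 2, -2); (-2, -1, -8)
w1 = Bv₀ = ((-3)·0 + 5·0 + 2·1; (-2)·0 + 2·0 + (-2)·1; (-2)·0 + (-1)·0 + (-8)·1) = (2, -2, -8)
w2 = Bw1 = ((-3)·2 + 5·(-2) + 2·(-8); (-2)·2 + 2·(-2) + (-2)·(-8); (-2)·2 + (-1)·(-2) + (-8)·(-8)) = (-32, 8, 62)
w3 = Bw2 = (260, -44, -440)
Bw3 = (-1880, 272, 3044)
w3·Bw3 = -1840128; w3·w3 = 263136; μ ≈ -1840128/263136 = -6.9931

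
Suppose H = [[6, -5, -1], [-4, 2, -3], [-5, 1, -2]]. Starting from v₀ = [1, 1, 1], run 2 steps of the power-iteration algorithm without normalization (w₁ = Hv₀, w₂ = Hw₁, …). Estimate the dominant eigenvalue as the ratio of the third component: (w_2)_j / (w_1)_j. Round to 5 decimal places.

λ ≈ -1.16667

w1 = Hv₀ = (6·1 + (-5)·1 + (-1)·1; (-4)·1 + 2·1 + (-3)·1; (-5)·1 + 1·1 + (-2)·1) = (0, -5, -6)
w2 = Hw1 = (6·0 + (-5)·(-5) + (-1)·(-6); (-4)·0 + 2·(-5) + (-3)·(-6); (-5)·0 + 1·(-5) + (-2)·(-6)) = (31, 8, 7)
Ratio at component: 7 / -6 = -1.16667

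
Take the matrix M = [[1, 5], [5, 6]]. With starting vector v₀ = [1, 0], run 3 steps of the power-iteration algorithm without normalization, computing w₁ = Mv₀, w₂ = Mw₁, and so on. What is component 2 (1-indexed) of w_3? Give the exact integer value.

w1 = Mv₀ = (1·1 + 5·0; 5·1 + 6·0) = (1, 5)
w2 = Mw1 = (1·1 + 5·5; 5·1 + 6·5) = (26, 35)
w3 = Mw2 = (201, 340)
The requested component of w3 is 340.

340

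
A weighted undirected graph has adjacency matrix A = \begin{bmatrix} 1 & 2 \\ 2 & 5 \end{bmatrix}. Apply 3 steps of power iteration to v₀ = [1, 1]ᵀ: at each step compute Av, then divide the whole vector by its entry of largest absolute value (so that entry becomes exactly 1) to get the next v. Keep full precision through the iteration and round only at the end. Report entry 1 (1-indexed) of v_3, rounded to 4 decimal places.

0.4142

Av0 = (3.00000, 7.00000); divide by 7.00000 → v1 = (0.42857, 1.00000)
Av1 = (2.42857, 5.85714); divide by 5.85714 → v2 = (0.41463, 1.00000)
Av2 = (2.41463, 5.82927); divide by 5.82927 → v3 = (0.41423, 1.00000)
Requested entry of v3: 99/239 = 0.4142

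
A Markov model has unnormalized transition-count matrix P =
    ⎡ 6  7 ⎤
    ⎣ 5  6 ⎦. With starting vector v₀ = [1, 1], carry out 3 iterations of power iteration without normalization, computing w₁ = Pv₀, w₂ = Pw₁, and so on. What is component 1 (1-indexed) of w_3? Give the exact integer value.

w1 = Pv₀ = (6·1 + 7·1; 5·1 + 6·1) = (13, 11)
w2 = Pw1 = (6·13 + 7·11; 5·13 + 6·11) = (155, 131)
w3 = Pw2 = (1847, 1561)
The requested component of w3 is 1847.

1847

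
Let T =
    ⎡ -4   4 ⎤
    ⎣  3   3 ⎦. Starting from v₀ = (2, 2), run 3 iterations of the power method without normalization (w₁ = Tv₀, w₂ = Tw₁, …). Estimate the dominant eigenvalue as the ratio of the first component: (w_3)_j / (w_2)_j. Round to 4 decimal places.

λ ≈ -1.0000

w1 = Tv₀ = ((-4)·2 + 4·2; 3·2 + 3·2) = (0, 12)
w2 = Tw1 = ((-4)·0 + 4·12; 3·0 + 3·12) = (48, 36)
w3 = Tw2 = (-48, 252)
Ratio at component: -48 / 48 = -1.0000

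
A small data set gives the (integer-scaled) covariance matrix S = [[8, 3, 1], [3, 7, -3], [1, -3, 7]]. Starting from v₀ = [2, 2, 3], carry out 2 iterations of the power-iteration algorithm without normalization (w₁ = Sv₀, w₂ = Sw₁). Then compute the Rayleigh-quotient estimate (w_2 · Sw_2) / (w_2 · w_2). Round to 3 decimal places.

w1 = Sv₀ = (8·2 + 3·2 + 1·3; 3·2 + 7·2 + (-3)·3; 1·2 + (-3)·2 + 7·3) = (25, 11, 17)
w2 = Sw1 = (8·25 + 3·11 + 1·17; 3·25 + 7·11 + (-3)·17; 1·25 + (-3)·11 + 7·17) = (250, 101, 111)
Sw2 = (2414, 1124, 724)
w2·Sw2 = 250·2414 + 101·1124 + 111·724 = 797388; w2·w2 = 250·250 + 101·101 + 111·111 = 85022
λ ≈ 797388/85022 = 9.379

λ ≈ 9.379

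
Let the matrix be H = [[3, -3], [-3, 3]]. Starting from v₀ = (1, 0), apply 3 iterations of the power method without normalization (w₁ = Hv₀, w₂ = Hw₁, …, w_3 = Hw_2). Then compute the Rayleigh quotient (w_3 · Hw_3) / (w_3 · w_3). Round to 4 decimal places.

6.0000

w1 = Hv₀ = (3·1 + (-3)·0; (-3)·1 + 3·0) = (3, -3)
w2 = Hw1 = (3·3 + (-3)·(-3); (-3)·3 + 3·(-3)) = (18, -18)
w3 = Hw2 = (108, -108)
Hw3 = (648, -648)
w3·Hw3 = 108·648 + (-108)·(-648) = 139968; w3·w3 = 108·108 + (-108)·(-108) = 23328
λ ≈ 139968/23328 = 6.0000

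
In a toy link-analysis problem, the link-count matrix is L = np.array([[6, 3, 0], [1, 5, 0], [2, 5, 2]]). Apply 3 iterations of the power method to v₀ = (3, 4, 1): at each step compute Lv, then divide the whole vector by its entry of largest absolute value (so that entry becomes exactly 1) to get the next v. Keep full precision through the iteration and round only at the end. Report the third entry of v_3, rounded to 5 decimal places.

Lv0 = (30.000000, 23.000000, 28.000000); divide by 30.000000 → v1 = (1.000000, 0.766667, 0.933333)
Lv1 = (8.300000, 4.833333, 7.700000); divide by 8.300000 → v2 = (1.000000, 0.582329, 0.927711)
Lv2 = (7.746988, 3.911647, 6.767068); divide by 7.746988 → v3 = (1.000000, 0.504925, 0.873510)
Requested entry of v3: 1685/1929 = 0.87351

0.87351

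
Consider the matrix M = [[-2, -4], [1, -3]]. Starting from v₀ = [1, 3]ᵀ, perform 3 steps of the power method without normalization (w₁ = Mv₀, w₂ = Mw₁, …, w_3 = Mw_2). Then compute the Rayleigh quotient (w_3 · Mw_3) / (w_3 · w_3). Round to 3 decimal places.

-1.491

w1 = Mv₀ = ((-2)·1 + (-4)·3; 1·1 + (-3)·3) = (-14, -8)
w2 = Mw1 = ((-2)·(-14) + (-4)·(-8); 1·(-14) + (-3)·(-8)) = (60, 10)
w3 = Mw2 = (-160, 30)
Mw3 = (200, -250)
w3·Mw3 = (-160)·200 + 30·(-250) = -39500; w3·w3 = (-160)·(-160) + 30·30 = 26500
λ ≈ -39500/26500 = -1.491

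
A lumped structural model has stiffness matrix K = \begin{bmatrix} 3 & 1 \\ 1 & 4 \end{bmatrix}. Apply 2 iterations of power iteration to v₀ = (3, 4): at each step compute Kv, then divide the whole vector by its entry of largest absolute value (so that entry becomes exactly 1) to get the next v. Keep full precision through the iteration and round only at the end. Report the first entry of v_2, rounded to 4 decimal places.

Kv0 = (13.00000, 19.00000); divide by 19.00000 → v1 = (0.68421, 1.00000)
Kv1 = (3.05263, 4.68421); divide by 4.68421 → v2 = (0.65169, 1.00000)
Requested entry of v2: 58/89 = 0.6517

0.6517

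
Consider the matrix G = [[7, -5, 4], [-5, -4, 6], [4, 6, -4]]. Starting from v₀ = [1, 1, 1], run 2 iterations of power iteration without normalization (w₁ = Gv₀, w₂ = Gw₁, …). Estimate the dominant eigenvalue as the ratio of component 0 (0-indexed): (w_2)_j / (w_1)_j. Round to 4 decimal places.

w1 = Gv₀ = (7·1 + (-5)·1 + 4·1; (-5)·1 + (-4)·1 + 6·1; 4·1 + 6·1 + (-4)·1) = (6, -3, 6)
w2 = Gw1 = (7·6 + (-5)·(-3) + 4·6; (-5)·6 + (-4)·(-3) + 6·6; 4·6 + 6·(-3) + (-4)·6) = (81, 18, -18)
Ratio at component: 81 / 6 = 13.5000

13.5000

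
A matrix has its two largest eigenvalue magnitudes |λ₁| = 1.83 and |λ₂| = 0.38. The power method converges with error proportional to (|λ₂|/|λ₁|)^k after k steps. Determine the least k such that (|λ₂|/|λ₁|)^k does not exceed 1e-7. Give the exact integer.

|λ₂/λ₁| = 0.38/1.83 = 0.20765
Need k ≥ ln(1e-7) / ln(0.20765) = -16.1181 / -1.5719 ≈ 10.254
Smallest integer k satisfying the bound: 11

11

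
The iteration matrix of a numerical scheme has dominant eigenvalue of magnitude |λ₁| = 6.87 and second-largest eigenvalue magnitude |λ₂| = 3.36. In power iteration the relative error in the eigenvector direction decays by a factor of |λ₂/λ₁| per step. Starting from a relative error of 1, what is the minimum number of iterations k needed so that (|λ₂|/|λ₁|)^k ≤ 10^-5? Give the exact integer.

17

|λ₂/λ₁| = 3.36/6.87 = 0.48908
Need k ≥ ln(10^-5) / ln(0.48908) = -11.5129 / -0.7152 ≈ 16.097
Smallest integer k satisfying the bound: 17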